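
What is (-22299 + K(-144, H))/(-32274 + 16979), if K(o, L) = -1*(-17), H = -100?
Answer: 22282/15295 ≈ 1.4568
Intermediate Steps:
K(o, L) = 17
(-22299 + K(-144, H))/(-32274 + 16979) = (-22299 + 17)/(-32274 + 16979) = -22282/(-15295) = -22282*(-1/15295) = 22282/15295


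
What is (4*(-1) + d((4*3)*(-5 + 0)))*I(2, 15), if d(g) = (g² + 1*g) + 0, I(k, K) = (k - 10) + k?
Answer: -21216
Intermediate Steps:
I(k, K) = -10 + 2*k (I(k, K) = (-10 + k) + k = -10 + 2*k)
d(g) = g + g² (d(g) = (g² + g) + 0 = (g + g²) + 0 = g + g²)
(4*(-1) + d((4*3)*(-5 + 0)))*I(2, 15) = (4*(-1) + ((4*3)*(-5 + 0))*(1 + (4*3)*(-5 + 0)))*(-10 + 2*2) = (-4 + (12*(-5))*(1 + 12*(-5)))*(-10 + 4) = (-4 - 60*(1 - 60))*(-6) = (-4 - 60*(-59))*(-6) = (-4 + 3540)*(-6) = 3536*(-6) = -21216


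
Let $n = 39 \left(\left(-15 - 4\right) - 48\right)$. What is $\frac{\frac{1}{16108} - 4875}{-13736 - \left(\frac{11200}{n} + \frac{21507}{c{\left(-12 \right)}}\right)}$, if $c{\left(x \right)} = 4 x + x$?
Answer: $\frac{1025948709435}{2814416994601} \approx 0.36453$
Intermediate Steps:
$c{\left(x \right)} = 5 x$
$n = -2613$ ($n = 39 \left(-19 - 48\right) = 39 \left(-67\right) = -2613$)
$\frac{\frac{1}{16108} - 4875}{-13736 - \left(\frac{11200}{n} + \frac{21507}{c{\left(-12 \right)}}\right)} = \frac{\frac{1}{16108} - 4875}{-13736 - \left(- \frac{11200}{2613} - \frac{7169}{20}\right)} = \frac{\frac{1}{16108} - 4875}{-13736 - \left(- \frac{11200}{2613} + \frac{21507}{-60}\right)} = - \frac{78526499}{16108 \left(-13736 + \left(\frac{11200}{2613} - - \frac{7169}{20}\right)\right)} = - \frac{78526499}{16108 \left(-13736 + \left(\frac{11200}{2613} + \frac{7169}{20}\right)\right)} = - \frac{78526499}{16108 \left(-13736 + \frac{18956597}{52260}\right)} = - \frac{78526499}{16108 \left(- \frac{698886763}{52260}\right)} = \left(- \frac{78526499}{16108}\right) \left(- \frac{52260}{698886763}\right) = \frac{1025948709435}{2814416994601}$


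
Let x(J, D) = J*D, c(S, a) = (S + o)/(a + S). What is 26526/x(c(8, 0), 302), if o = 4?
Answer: 8842/151 ≈ 58.556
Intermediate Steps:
c(S, a) = (4 + S)/(S + a) (c(S, a) = (S + 4)/(a + S) = (4 + S)/(S + a))
x(J, D) = D*J
26526/x(c(8, 0), 302) = 26526/((302*((4 + 8)/(8 + 0)))) = 26526/((302*(12/8))) = 26526/((302*((⅛)*12))) = 26526/((302*(3/2))) = 26526/453 = 26526*(1/453) = 8842/151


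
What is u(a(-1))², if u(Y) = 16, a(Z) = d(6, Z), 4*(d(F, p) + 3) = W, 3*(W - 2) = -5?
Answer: 256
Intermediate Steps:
W = ⅓ (W = 2 + (⅓)*(-5) = 2 - 5/3 = ⅓ ≈ 0.33333)
d(F, p) = -35/12 (d(F, p) = -3 + (¼)*(⅓) = -3 + 1/12 = -35/12)
a(Z) = -35/12
u(a(-1))² = 16² = 256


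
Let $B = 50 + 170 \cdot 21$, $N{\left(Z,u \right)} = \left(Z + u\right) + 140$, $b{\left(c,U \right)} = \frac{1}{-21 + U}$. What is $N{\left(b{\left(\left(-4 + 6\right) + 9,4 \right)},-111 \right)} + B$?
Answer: $\frac{62032}{17} \approx 3648.9$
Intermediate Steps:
$N{\left(Z,u \right)} = 140 + Z + u$
$B = 3620$ ($B = 50 + 3570 = 3620$)
$N{\left(b{\left(\left(-4 + 6\right) + 9,4 \right)},-111 \right)} + B = \left(140 + \frac{1}{-21 + 4} - 111\right) + 3620 = \left(140 + \frac{1}{-17} - 111\right) + 3620 = \left(140 - \frac{1}{17} - 111\right) + 3620 = \frac{492}{17} + 3620 = \frac{62032}{17}$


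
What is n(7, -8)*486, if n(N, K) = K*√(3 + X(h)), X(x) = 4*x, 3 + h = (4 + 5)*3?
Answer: -11664*√11 ≈ -38685.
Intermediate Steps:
h = 24 (h = -3 + (4 + 5)*3 = -3 + 9*3 = -3 + 27 = 24)
n(N, K) = 3*K*√11 (n(N, K) = K*√(3 + 4*24) = K*√(3 + 96) = K*√99 = K*(3*√11) = 3*K*√11)
n(7, -8)*486 = (3*(-8)*√11)*486 = -24*√11*486 = -11664*√11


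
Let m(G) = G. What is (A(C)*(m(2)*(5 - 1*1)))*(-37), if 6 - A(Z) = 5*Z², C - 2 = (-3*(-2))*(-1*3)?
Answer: 377104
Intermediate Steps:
C = -16 (C = 2 + (-3*(-2))*(-1*3) = 2 + 6*(-3) = 2 - 18 = -16)
A(Z) = 6 - 5*Z²
(A(C)*(m(2)*(5 - 1*1)))*(-37) = ((6 - 5*(-16)²)*(2*(5 - 1*1)))*(-37) = ((6 - 5*256)*(2*(5 - 1)))*(-37) = ((6 - 1280)*(2*4))*(-37) = -1274*8*(-37) = -10192*(-37) = 377104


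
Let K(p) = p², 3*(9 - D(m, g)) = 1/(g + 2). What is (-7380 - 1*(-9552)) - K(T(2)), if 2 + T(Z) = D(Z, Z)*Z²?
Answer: 9347/9 ≈ 1038.6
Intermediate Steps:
D(m, g) = 9 - 1/(3*(2 + g)) (D(m, g) = 9 - 1/(3*(g + 2)) = 9 - 1/(3*(2 + g)))
T(Z) = -2 + Z²*(53 + 27*Z)/(3*(2 + Z)) (T(Z) = -2 + ((53 + 27*Z)/(3*(2 + Z)))*Z² = -2 + Z²*(53 + 27*Z)/(3*(2 + Z)))
(-7380 - 1*(-9552)) - K(T(2)) = (-7380 - 1*(-9552)) - ((-12 - 6*2 + 2²*(53 + 27*2))/(3*(2 + 2)))² = (-7380 + 9552) - ((⅓)*(-12 - 12 + 4*(53 + 54))/4)² = 2172 - ((⅓)*(¼)*(-12 - 12 + 4*107))² = 2172 - ((⅓)*(¼)*(-12 - 12 + 428))² = 2172 - ((⅓)*(¼)*404)² = 2172 - (101/3)² = 2172 - 1*10201/9 = 2172 - 10201/9 = 9347/9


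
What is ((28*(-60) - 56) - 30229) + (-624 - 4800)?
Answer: -37389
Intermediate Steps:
((28*(-60) - 56) - 30229) + (-624 - 4800) = ((-1680 - 56) - 30229) - 5424 = (-1736 - 30229) - 5424 = -31965 - 5424 = -37389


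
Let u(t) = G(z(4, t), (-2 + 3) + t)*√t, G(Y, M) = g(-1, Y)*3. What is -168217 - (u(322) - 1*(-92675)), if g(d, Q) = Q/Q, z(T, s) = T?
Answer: -260892 - 3*√322 ≈ -2.6095e+5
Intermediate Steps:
g(d, Q) = 1
G(Y, M) = 3 (G(Y, M) = 1*3 = 3)
u(t) = 3*√t
-168217 - (u(322) - 1*(-92675)) = -168217 - (3*√322 - 1*(-92675)) = -168217 - (3*√322 + 92675) = -168217 - (92675 + 3*√322) = -168217 + (-92675 - 3*√322) = -260892 - 3*√322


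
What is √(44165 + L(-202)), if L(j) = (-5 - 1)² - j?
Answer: 19*√123 ≈ 210.72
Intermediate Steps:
L(j) = 36 - j (L(j) = (-6)² - j = 36 - j)
√(44165 + L(-202)) = √(44165 + (36 - 1*(-202))) = √(44165 + (36 + 202)) = √(44165 + 238) = √44403 = 19*√123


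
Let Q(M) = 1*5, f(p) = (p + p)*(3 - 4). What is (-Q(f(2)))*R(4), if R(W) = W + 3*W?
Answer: -80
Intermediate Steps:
f(p) = -2*p (f(p) = (2*p)*(-1) = -2*p)
Q(M) = 5
R(W) = 4*W
(-Q(f(2)))*R(4) = (-1*5)*(4*4) = -5*16 = -80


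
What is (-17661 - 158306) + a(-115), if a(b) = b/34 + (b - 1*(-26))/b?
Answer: -688041169/3910 ≈ -1.7597e+5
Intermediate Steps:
a(b) = b/34 + (26 + b)/b (a(b) = b*(1/34) + (b + 26)/b = b/34 + (26 + b)/b)
(-17661 - 158306) + a(-115) = (-17661 - 158306) + (1 + 26/(-115) + (1/34)*(-115)) = -175967 + (1 + 26*(-1/115) - 115/34) = -175967 + (1 - 26/115 - 115/34) = -175967 - 10199/3910 = -688041169/3910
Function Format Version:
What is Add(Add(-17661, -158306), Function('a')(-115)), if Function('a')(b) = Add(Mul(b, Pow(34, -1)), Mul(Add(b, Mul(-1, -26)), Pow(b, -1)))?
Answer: Rational(-688041169, 3910) ≈ -1.7597e+5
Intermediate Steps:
Function('a')(b) = Add(Mul(Rational(1, 34), b), Mul(Pow(b, -1), Add(26, b))) (Function('a')(b) = Add(Mul(b, Rational(1, 34)), Mul(Add(b, 26), Pow(b, -1))) = Add(Mul(Rational(1, 34), b), Mul(Add(26, b), Pow(b, -1))) = Add(Mul(Rational(1, 34), b), Mul(Pow(b, -1), Add(26, b))))
Add(Add(-17661, -158306), Function('a')(-115)) = Add(Add(-17661, -158306), Add(1, Mul(26, Pow(-115, -1)), Mul(Rational(1, 34), -115))) = Add(-175967, Add(1, Mul(26, Rational(-1, 115)), Rational(-115, 34))) = Add(-175967, Add(1, Rational(-26, 115), Rational(-115, 34))) = Add(-175967, Rational(-10199, 3910)) = Rational(-688041169, 3910)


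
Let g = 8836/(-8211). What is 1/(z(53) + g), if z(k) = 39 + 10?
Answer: 8211/393503 ≈ 0.020866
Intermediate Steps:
g = -8836/8211 (g = 8836*(-1/8211) = -8836/8211 ≈ -1.0761)
z(k) = 49
1/(z(53) + g) = 1/(49 - 8836/8211) = 1/(393503/8211) = 8211/393503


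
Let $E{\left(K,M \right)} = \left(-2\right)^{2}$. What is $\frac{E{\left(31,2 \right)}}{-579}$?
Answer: $- \frac{4}{579} \approx -0.0069085$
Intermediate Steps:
$E{\left(K,M \right)} = 4$
$\frac{E{\left(31,2 \right)}}{-579} = \frac{4}{-579} = 4 \left(- \frac{1}{579}\right) = - \frac{4}{579}$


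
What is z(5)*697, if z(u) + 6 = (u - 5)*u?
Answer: -4182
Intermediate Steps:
z(u) = -6 + u*(-5 + u) (z(u) = -6 + (u - 5)*u = -6 + (-5 + u)*u = -6 + u*(-5 + u))
z(5)*697 = (-6 + 5² - 5*5)*697 = (-6 + 25 - 25)*697 = -6*697 = -4182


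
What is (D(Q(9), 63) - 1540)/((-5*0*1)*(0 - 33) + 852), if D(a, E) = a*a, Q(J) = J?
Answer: -1459/852 ≈ -1.7124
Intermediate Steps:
D(a, E) = a²
(D(Q(9), 63) - 1540)/((-5*0*1)*(0 - 33) + 852) = (9² - 1540)/((-5*0*1)*(0 - 33) + 852) = (81 - 1540)/((0*1)*(-33) + 852) = -1459/(0*(-33) + 852) = -1459/(0 + 852) = -1459/852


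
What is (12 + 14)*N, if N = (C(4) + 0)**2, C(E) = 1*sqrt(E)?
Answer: 104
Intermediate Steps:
C(E) = sqrt(E)
N = 4 (N = (sqrt(4) + 0)**2 = (2 + 0)**2 = 2**2 = 4)
(12 + 14)*N = (12 + 14)*4 = 26*4 = 104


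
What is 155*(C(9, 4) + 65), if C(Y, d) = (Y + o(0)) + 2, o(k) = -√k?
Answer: 11780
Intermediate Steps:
C(Y, d) = 2 + Y (C(Y, d) = (Y - √0) + 2 = (Y - 1*0) + 2 = (Y + 0) + 2 = Y + 2 = 2 + Y)
155*(C(9, 4) + 65) = 155*((2 + 9) + 65) = 155*(11 + 65) = 155*76 = 11780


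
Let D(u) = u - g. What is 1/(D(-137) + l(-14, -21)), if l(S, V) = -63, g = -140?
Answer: -1/60 ≈ -0.016667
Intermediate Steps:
D(u) = 140 + u (D(u) = u - 1*(-140) = u + 140 = 140 + u)
1/(D(-137) + l(-14, -21)) = 1/((140 - 137) - 63) = 1/(3 - 63) = 1/(-60) = -1/60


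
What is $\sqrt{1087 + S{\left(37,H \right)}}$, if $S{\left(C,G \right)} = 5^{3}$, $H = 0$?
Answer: $2 \sqrt{303} \approx 34.814$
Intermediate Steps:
$S{\left(C,G \right)} = 125$
$\sqrt{1087 + S{\left(37,H \right)}} = \sqrt{1087 + 125} = \sqrt{1212} = 2 \sqrt{303}$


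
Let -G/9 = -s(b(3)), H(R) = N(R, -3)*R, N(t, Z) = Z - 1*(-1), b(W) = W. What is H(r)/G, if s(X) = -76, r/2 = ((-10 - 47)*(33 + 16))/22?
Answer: -49/66 ≈ -0.74242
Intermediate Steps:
r = -2793/11 (r = 2*(((-10 - 47)*(33 + 16))/22) = 2*(-57*49*(1/22)) = 2*(-2793*1/22) = 2*(-2793/22) = -2793/11 ≈ -253.91)
N(t, Z) = 1 + Z (N(t, Z) = Z + 1 = 1 + Z)
H(R) = -2*R (H(R) = (1 - 3)*R = -2*R)
G = -684 (G = -(-9)*(-76) = -9*76 = -684)
H(r)/G = -2*(-2793/11)/(-684) = (5586/11)*(-1/684) = -49/66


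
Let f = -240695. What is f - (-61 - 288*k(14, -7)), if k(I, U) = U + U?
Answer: -244666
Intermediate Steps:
k(I, U) = 2*U
f - (-61 - 288*k(14, -7)) = -240695 - (-61 - 576*(-7)) = -240695 - (-61 - 288*(-14)) = -240695 - (-61 + 4032) = -240695 - 1*3971 = -240695 - 3971 = -244666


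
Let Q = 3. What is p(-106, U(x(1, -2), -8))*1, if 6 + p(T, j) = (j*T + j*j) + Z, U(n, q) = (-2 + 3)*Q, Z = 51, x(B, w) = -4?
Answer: -264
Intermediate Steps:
U(n, q) = 3 (U(n, q) = (-2 + 3)*3 = 1*3 = 3)
p(T, j) = 45 + j**2 + T*j (p(T, j) = -6 + ((j*T + j*j) + 51) = -6 + ((T*j + j**2) + 51) = -6 + ((j**2 + T*j) + 51) = -6 + (51 + j**2 + T*j) = 45 + j**2 + T*j)
p(-106, U(x(1, -2), -8))*1 = (45 + 3**2 - 106*3)*1 = (45 + 9 - 318)*1 = -264*1 = -264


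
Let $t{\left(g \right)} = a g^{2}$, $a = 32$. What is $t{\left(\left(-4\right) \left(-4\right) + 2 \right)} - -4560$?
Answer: $14928$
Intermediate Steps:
$t{\left(g \right)} = 32 g^{2}$
$t{\left(\left(-4\right) \left(-4\right) + 2 \right)} - -4560 = 32 \left(\left(-4\right) \left(-4\right) + 2\right)^{2} - -4560 = 32 \left(16 + 2\right)^{2} + 4560 = 32 \cdot 18^{2} + 4560 = 32 \cdot 324 + 4560 = 10368 + 4560 = 14928$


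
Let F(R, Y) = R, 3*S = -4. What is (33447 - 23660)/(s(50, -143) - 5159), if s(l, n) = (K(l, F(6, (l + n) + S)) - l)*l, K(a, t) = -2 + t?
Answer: -9787/7459 ≈ -1.3121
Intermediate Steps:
S = -4/3 (S = (⅓)*(-4) = -4/3 ≈ -1.3333)
s(l, n) = l*(4 - l) (s(l, n) = ((-2 + 6) - l)*l = (4 - l)*l = l*(4 - l))
(33447 - 23660)/(s(50, -143) - 5159) = (33447 - 23660)/(50*(4 - 1*50) - 5159) = 9787/(50*(4 - 50) - 5159) = 9787/(50*(-46) - 5159) = 9787/(-2300 - 5159) = 9787/(-7459) = 9787*(-1/7459) = -9787/7459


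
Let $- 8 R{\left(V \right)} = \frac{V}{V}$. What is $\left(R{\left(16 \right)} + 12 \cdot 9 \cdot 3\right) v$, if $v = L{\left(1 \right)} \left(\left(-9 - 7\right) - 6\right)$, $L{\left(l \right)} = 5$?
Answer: $- \frac{142505}{4} \approx -35626.0$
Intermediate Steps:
$R{\left(V \right)} = - \frac{1}{8}$ ($R{\left(V \right)} = - \frac{V \frac{1}{V}}{8} = \left(- \frac{1}{8}\right) 1 = - \frac{1}{8}$)
$v = -110$ ($v = 5 \left(\left(-9 - 7\right) - 6\right) = 5 \left(-16 - 6\right) = 5 \left(-22\right) = -110$)
$\left(R{\left(16 \right)} + 12 \cdot 9 \cdot 3\right) v = \left(- \frac{1}{8} + 12 \cdot 9 \cdot 3\right) \left(-110\right) = \left(- \frac{1}{8} + 108 \cdot 3\right) \left(-110\right) = \left(- \frac{1}{8} + 324\right) \left(-110\right) = \frac{2591}{8} \left(-110\right) = - \frac{142505}{4}$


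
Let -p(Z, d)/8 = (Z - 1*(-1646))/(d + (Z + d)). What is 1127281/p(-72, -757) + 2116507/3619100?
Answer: 808812315134593/5696463400 ≈ 1.4199e+5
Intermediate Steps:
p(Z, d) = -8*(1646 + Z)/(Z + 2*d) (p(Z, d) = -8*(Z - 1*(-1646))/(d + (Z + d)) = -8*(Z + 1646)/(Z + 2*d) = -8*(1646 + Z)/(Z + 2*d))
1127281/p(-72, -757) + 2116507/3619100 = 1127281/((8*(-1646 - 1*(-72))/(-72 + 2*(-757)))) + 2116507/3619100 = 1127281/((8*(-1646 + 72)/(-72 - 1514))) + 2116507*(1/3619100) = 1127281/((8*(-1574)/(-1586))) + 2116507/3619100 = 1127281/((8*(-1/1586)*(-1574))) + 2116507/3619100 = 1127281/(6296/793) + 2116507/3619100 = 1127281*(793/6296) + 2116507/3619100 = 893933833/6296 + 2116507/3619100 = 808812315134593/5696463400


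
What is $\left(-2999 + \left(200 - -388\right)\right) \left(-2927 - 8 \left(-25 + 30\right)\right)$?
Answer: $7153437$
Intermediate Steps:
$\left(-2999 + \left(200 - -388\right)\right) \left(-2927 - 8 \left(-25 + 30\right)\right) = \left(-2999 + \left(200 + 388\right)\right) \left(-2927 - 40\right) = \left(-2999 + 588\right) \left(-2927 - 40\right) = \left(-2411\right) \left(-2967\right) = 7153437$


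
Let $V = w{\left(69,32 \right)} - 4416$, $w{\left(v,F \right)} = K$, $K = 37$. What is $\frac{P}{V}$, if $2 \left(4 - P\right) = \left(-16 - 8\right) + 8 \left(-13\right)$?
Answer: $- \frac{68}{4379} \approx -0.015529$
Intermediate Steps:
$w{\left(v,F \right)} = 37$
$V = -4379$ ($V = 37 - 4416 = -4379$)
$P = 68$ ($P = 4 - \frac{\left(-16 - 8\right) + 8 \left(-13\right)}{2} = 4 - \frac{-24 - 104}{2} = 4 - -64 = 4 + 64 = 68$)
$\frac{P}{V} = \frac{68}{-4379} = 68 \left(- \frac{1}{4379}\right) = - \frac{68}{4379}$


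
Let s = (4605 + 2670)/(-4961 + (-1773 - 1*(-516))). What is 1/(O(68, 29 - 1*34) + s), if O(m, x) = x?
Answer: -6218/38365 ≈ -0.16207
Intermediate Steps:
s = -7275/6218 (s = 7275/(-4961 + (-1773 + 516)) = 7275/(-4961 - 1257) = 7275/(-6218) = 7275*(-1/6218) = -7275/6218 ≈ -1.1700)
1/(O(68, 29 - 1*34) + s) = 1/((29 - 1*34) - 7275/6218) = 1/((29 - 34) - 7275/6218) = 1/(-5 - 7275/6218) = 1/(-38365/6218) = -6218/38365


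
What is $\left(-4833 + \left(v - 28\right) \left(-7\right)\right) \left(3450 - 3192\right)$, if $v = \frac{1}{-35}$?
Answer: $- \frac{5981472}{5} \approx -1.1963 \cdot 10^{6}$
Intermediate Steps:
$v = - \frac{1}{35} \approx -0.028571$
$\left(-4833 + \left(v - 28\right) \left(-7\right)\right) \left(3450 - 3192\right) = \left(-4833 + \left(- \frac{1}{35} - 28\right) \left(-7\right)\right) \left(3450 - 3192\right) = \left(-4833 - - \frac{981}{5}\right) 258 = \left(-4833 + \frac{981}{5}\right) 258 = \left(- \frac{23184}{5}\right) 258 = - \frac{5981472}{5}$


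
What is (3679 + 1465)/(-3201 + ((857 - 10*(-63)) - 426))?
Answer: -1286/535 ≈ -2.4037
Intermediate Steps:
(3679 + 1465)/(-3201 + ((857 - 10*(-63)) - 426)) = 5144/(-3201 + ((857 + 630) - 426)) = 5144/(-3201 + (1487 - 426)) = 5144/(-3201 + 1061) = 5144/(-2140) = 5144*(-1/2140) = -1286/535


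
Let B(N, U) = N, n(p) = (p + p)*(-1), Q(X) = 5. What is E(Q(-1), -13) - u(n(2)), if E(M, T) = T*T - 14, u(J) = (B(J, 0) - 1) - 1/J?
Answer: 639/4 ≈ 159.75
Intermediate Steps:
n(p) = -2*p (n(p) = (2*p)*(-1) = -2*p)
u(J) = -1 + J - 1/J (u(J) = (J - 1) - 1/J = (-1 + J) - 1/J = -1 + J - 1/J)
E(M, T) = -14 + T² (E(M, T) = T² - 14 = -14 + T²)
E(Q(-1), -13) - u(n(2)) = (-14 + (-13)²) - (-1 - 2*2 - 1/((-2*2))) = (-14 + 169) - (-1 - 4 - 1/(-4)) = 155 - (-1 - 4 - 1*(-¼)) = 155 - (-1 - 4 + ¼) = 155 - 1*(-19/4) = 155 + 19/4 = 639/4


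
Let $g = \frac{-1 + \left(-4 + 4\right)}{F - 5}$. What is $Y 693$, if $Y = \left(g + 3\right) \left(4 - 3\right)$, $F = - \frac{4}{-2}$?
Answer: $2310$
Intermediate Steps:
$F = 2$ ($F = \left(-4\right) \left(- \frac{1}{2}\right) = 2$)
$g = \frac{1}{3}$ ($g = \frac{-1 + \left(-4 + 4\right)}{2 - 5} = \frac{-1 + 0}{-3} = \left(-1\right) \left(- \frac{1}{3}\right) = \frac{1}{3} \approx 0.33333$)
$Y = \frac{10}{3}$ ($Y = \left(\frac{1}{3} + 3\right) \left(4 - 3\right) = \frac{10}{3} \cdot 1 = \frac{10}{3} \approx 3.3333$)
$Y 693 = \frac{10}{3} \cdot 693 = 2310$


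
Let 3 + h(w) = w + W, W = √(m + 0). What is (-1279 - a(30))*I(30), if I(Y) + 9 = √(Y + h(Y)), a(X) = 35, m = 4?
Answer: 11826 - 1314*√59 ≈ 1733.0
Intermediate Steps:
W = 2 (W = √(4 + 0) = √4 = 2)
h(w) = -1 + w (h(w) = -3 + (w + 2) = -3 + (2 + w) = -1 + w)
I(Y) = -9 + √(-1 + 2*Y) (I(Y) = -9 + √(Y + (-1 + Y)) = -9 + √(-1 + 2*Y))
(-1279 - a(30))*I(30) = (-1279 - 1*35)*(-9 + √(-1 + 2*30)) = (-1279 - 35)*(-9 + √(-1 + 60)) = -1314*(-9 + √59) = 11826 - 1314*√59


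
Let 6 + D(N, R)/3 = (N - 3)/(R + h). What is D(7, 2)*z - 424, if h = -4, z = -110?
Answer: 2216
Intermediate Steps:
D(N, R) = -18 + 3*(-3 + N)/(-4 + R) (D(N, R) = -18 + 3*((N - 3)/(R - 4)) = -18 + 3*((-3 + N)/(-4 + R)) = -18 + 3*(-3 + N)/(-4 + R))
D(7, 2)*z - 424 = (3*(21 + 7 - 6*2)/(-4 + 2))*(-110) - 424 = (3*(21 + 7 - 12)/(-2))*(-110) - 424 = (3*(-1/2)*16)*(-110) - 424 = -24*(-110) - 424 = 2640 - 424 = 2216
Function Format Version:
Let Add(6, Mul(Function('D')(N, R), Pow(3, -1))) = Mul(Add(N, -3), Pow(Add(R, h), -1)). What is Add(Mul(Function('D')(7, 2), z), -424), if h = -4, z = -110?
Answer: 2216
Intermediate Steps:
Function('D')(N, R) = Add(-18, Mul(3, Pow(Add(-4, R), -1), Add(-3, N))) (Function('D')(N, R) = Add(-18, Mul(3, Mul(Add(N, -3), Pow(Add(R, -4), -1)))) = Add(-18, Mul(3, Mul(Add(-3, N), Pow(Add(-4, R), -1)))) = Add(-18, Mul(3, Mul(Pow(Add(-4, R), -1), Add(-3, N)))) = Add(-18, Mul(3, Pow(Add(-4, R), -1), Add(-3, N))))
Add(Mul(Function('D')(7, 2), z), -424) = Add(Mul(Mul(3, Pow(Add(-4, 2), -1), Add(21, 7, Mul(-6, 2))), -110), -424) = Add(Mul(Mul(3, Pow(-2, -1), Add(21, 7, -12)), -110), -424) = Add(Mul(Mul(3, Rational(-1, 2), 16), -110), -424) = Add(Mul(-24, -110), -424) = Add(2640, -424) = 2216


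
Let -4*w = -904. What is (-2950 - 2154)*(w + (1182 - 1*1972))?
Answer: 2878656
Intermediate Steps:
w = 226 (w = -1/4*(-904) = 226)
(-2950 - 2154)*(w + (1182 - 1*1972)) = (-2950 - 2154)*(226 + (1182 - 1*1972)) = -5104*(226 + (1182 - 1972)) = -5104*(226 - 790) = -5104*(-564) = 2878656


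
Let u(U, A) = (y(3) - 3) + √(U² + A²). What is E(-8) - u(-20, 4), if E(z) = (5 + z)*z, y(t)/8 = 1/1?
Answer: 19 - 4*√26 ≈ -1.3961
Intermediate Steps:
y(t) = 8 (y(t) = 8/1 = 8*1 = 8)
u(U, A) = 5 + √(A² + U²) (u(U, A) = (8 - 3) + √(U² + A²) = 5 + √(A² + U²))
E(z) = z*(5 + z)
E(-8) - u(-20, 4) = -8*(5 - 8) - (5 + √(4² + (-20)²)) = -8*(-3) - (5 + √(16 + 400)) = 24 - (5 + √416) = 24 - (5 + 4*√26) = 24 + (-5 - 4*√26) = 19 - 4*√26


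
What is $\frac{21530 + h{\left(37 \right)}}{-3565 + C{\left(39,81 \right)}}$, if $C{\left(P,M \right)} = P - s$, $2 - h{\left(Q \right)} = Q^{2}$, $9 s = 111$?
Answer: $- \frac{5499}{965} \approx -5.6984$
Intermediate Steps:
$s = \frac{37}{3}$ ($s = \frac{1}{9} \cdot 111 = \frac{37}{3} \approx 12.333$)
$h{\left(Q \right)} = 2 - Q^{2}$
$C{\left(P,M \right)} = - \frac{37}{3} + P$ ($C{\left(P,M \right)} = P - \frac{37}{3} = - \frac{37}{3} + P$)
$\frac{21530 + h{\left(37 \right)}}{-3565 + C{\left(39,81 \right)}} = \frac{21530 + \left(2 - 37^{2}\right)}{-3565 + \left(- \frac{37}{3} + 39\right)} = \frac{21530 + \left(2 - 1369\right)}{-3565 + \frac{80}{3}} = \frac{21530 + \left(2 - 1369\right)}{- \frac{10615}{3}} = \left(21530 - 1367\right) \left(- \frac{3}{10615}\right) = 20163 \left(- \frac{3}{10615}\right) = - \frac{5499}{965}$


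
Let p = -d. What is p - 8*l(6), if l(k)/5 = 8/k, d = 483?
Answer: -1609/3 ≈ -536.33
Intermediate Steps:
l(k) = 40/k (l(k) = 5*(8/k) = 40/k)
p = -483 (p = -1*483 = -483)
p - 8*l(6) = -483 - 320/6 = -483 - 8*20/3 = -483 - 160/3 = -1609/3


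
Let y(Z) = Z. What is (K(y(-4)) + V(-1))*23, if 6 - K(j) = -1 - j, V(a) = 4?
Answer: 161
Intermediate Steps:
K(j) = 7 + j (K(j) = 6 - (-1 - j) = 6 + (1 + j) = 7 + j)
(K(y(-4)) + V(-1))*23 = ((7 - 4) + 4)*23 = (3 + 4)*23 = 7*23 = 161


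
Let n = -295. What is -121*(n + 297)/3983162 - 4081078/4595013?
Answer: -8128353400891/9151340585553 ≈ -0.88821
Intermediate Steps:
-121*(n + 297)/3983162 - 4081078/4595013 = -121*(-295 + 297)/3983162 - 4081078/4595013 = -121*2*(1/3983162) - 4081078*1/4595013 = -242*1/3983162 - 4081078/4595013 = -121/1991581 - 4081078/4595013 = -8128353400891/9151340585553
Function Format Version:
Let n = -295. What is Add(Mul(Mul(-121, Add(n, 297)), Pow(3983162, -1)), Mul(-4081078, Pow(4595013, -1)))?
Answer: Rational(-8128353400891, 9151340585553) ≈ -0.88821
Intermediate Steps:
Add(Mul(Mul(-121, Add(n, 297)), Pow(3983162, -1)), Mul(-4081078, Pow(4595013, -1))) = Add(Mul(Mul(-121, Add(-295, 297)), Pow(3983162, -1)), Mul(-4081078, Pow(4595013, -1))) = Add(Mul(Mul(-121, 2), Rational(1, 3983162)), Mul(-4081078, Rational(1, 4595013))) = Add(Mul(-242, Rational(1, 3983162)), Rational(-4081078, 4595013)) = Add(Rational(-121, 1991581), Rational(-4081078, 4595013)) = Rational(-8128353400891, 9151340585553)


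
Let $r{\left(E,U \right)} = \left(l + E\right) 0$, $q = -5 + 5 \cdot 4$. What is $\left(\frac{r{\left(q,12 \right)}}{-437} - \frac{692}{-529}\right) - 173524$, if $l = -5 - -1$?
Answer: $- \frac{91793504}{529} \approx -1.7352 \cdot 10^{5}$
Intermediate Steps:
$l = -4$ ($l = -5 + 1 = -4$)
$q = 15$ ($q = -5 + 20 = 15$)
$r{\left(E,U \right)} = 0$ ($r{\left(E,U \right)} = \left(-4 + E\right) 0 = 0$)
$\left(\frac{r{\left(q,12 \right)}}{-437} - \frac{692}{-529}\right) - 173524 = \left(\frac{0}{-437} - \frac{692}{-529}\right) - 173524 = \left(0 \left(- \frac{1}{437}\right) - - \frac{692}{529}\right) - 173524 = \left(0 + \frac{692}{529}\right) - 173524 = \frac{692}{529} - 173524 = - \frac{91793504}{529}$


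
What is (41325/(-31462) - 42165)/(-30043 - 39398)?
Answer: 442212185/728250914 ≈ 0.60723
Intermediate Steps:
(41325/(-31462) - 42165)/(-30043 - 39398) = (41325*(-1/31462) - 42165)/(-69441) = (-41325/31462 - 42165)*(-1/69441) = -1326636555/31462*(-1/69441) = 442212185/728250914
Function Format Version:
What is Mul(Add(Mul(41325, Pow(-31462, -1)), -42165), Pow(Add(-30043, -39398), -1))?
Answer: Rational(442212185, 728250914) ≈ 0.60723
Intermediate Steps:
Mul(Add(Mul(41325, Pow(-31462, -1)), -42165), Pow(Add(-30043, -39398), -1)) = Mul(Add(Mul(41325, Rational(-1, 31462)), -42165), Pow(-69441, -1)) = Mul(Add(Rational(-41325, 31462), -42165), Rational(-1, 69441)) = Mul(Rational(-1326636555, 31462), Rational(-1, 69441)) = Rational(442212185, 728250914)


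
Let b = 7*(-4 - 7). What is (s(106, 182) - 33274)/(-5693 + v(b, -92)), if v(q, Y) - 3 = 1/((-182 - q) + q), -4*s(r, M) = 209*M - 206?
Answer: 7777224/1035581 ≈ 7.5100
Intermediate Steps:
b = -77 (b = 7*(-11) = -77)
s(r, M) = 103/2 - 209*M/4 (s(r, M) = -(209*M - 206)/4 = -(-206 + 209*M)/4 = 103/2 - 209*M/4)
v(q, Y) = 545/182 (v(q, Y) = 3 + 1/((-182 - q) + q) = 3 + 1/(-182) = 3 - 1/182 = 545/182)
(s(106, 182) - 33274)/(-5693 + v(b, -92)) = ((103/2 - 209/4*182) - 33274)/(-5693 + 545/182) = ((103/2 - 19019/2) - 33274)/(-1035581/182) = (-9458 - 33274)*(-182/1035581) = -42732*(-182/1035581) = 7777224/1035581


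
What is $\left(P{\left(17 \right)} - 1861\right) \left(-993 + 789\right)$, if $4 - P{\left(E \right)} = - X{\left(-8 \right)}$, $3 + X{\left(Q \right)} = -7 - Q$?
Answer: $379236$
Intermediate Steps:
$X{\left(Q \right)} = -10 - Q$ ($X{\left(Q \right)} = -3 - \left(7 + Q\right) = -10 - Q$)
$P{\left(E \right)} = 2$ ($P{\left(E \right)} = 4 - - (-10 - -8) = 4 - - (-10 + 8) = 4 - \left(-1\right) \left(-2\right) = 4 - 2 = 2$)
$\left(P{\left(17 \right)} - 1861\right) \left(-993 + 789\right) = \left(2 - 1861\right) \left(-993 + 789\right) = \left(-1859\right) \left(-204\right) = 379236$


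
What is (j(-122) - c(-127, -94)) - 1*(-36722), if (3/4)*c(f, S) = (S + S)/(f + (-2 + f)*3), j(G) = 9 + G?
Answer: 28225163/771 ≈ 36609.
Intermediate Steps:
c(f, S) = 8*S/(3*(-6 + 4*f)) (c(f, S) = 4*((S + S)/(f + (-2 + f)*3))/3 = 4*((2*S)/(f + (-6 + 3*f)))/3 = 4*((2*S)/(-6 + 4*f))/3 = 4*(2*S/(-6 + 4*f))/3 = 8*S/(3*(-6 + 4*f)))
(j(-122) - c(-127, -94)) - 1*(-36722) = ((9 - 122) - 4*(-94)/(3*(-3 + 2*(-127)))) - 1*(-36722) = (-113 - 4*(-94)/(3*(-3 - 254))) + 36722 = (-113 - 4*(-94)/(3*(-257))) + 36722 = (-113 - 4*(-94)*(-1)/(3*257)) + 36722 = (-113 - 1*376/771) + 36722 = (-113 - 376/771) + 36722 = -87499/771 + 36722 = 28225163/771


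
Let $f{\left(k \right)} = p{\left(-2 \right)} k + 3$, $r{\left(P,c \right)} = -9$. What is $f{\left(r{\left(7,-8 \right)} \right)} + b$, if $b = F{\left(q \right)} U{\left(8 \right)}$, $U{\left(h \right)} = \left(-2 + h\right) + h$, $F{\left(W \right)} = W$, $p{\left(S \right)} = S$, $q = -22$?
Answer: $-287$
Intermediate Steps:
$f{\left(k \right)} = 3 - 2 k$ ($f{\left(k \right)} = - 2 k + 3 = 3 - 2 k$)
$U{\left(h \right)} = -2 + 2 h$
$b = -308$ ($b = - 22 \left(-2 + 2 \cdot 8\right) = - 22 \left(-2 + 16\right) = \left(-22\right) 14 = -308$)
$f{\left(r{\left(7,-8 \right)} \right)} + b = \left(3 - -18\right) - 308 = \left(3 + 18\right) - 308 = 21 - 308 = -287$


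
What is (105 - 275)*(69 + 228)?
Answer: -50490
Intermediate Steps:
(105 - 275)*(69 + 228) = -170*297 = -50490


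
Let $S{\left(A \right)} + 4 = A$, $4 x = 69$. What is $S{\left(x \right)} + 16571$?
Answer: $\frac{66337}{4} \approx 16584.0$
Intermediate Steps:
$x = \frac{69}{4}$ ($x = \frac{1}{4} \cdot 69 = \frac{69}{4} \approx 17.25$)
$S{\left(A \right)} = -4 + A$
$S{\left(x \right)} + 16571 = \left(-4 + \frac{69}{4}\right) + 16571 = \frac{53}{4} + 16571 = \frac{66337}{4}$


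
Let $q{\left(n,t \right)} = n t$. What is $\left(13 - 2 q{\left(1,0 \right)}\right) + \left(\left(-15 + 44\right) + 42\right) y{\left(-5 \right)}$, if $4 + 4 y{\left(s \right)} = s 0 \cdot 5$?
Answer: $-58$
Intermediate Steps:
$y{\left(s \right)} = -1$ ($y{\left(s \right)} = -1 + \frac{s 0 \cdot 5}{4} = -1 + \frac{0 \cdot 5}{4} = -1 + \frac{1}{4} \cdot 0 = -1 + 0 = -1$)
$\left(13 - 2 q{\left(1,0 \right)}\right) + \left(\left(-15 + 44\right) + 42\right) y{\left(-5 \right)} = \left(13 - 2 \cdot 1 \cdot 0\right) + \left(\left(-15 + 44\right) + 42\right) \left(-1\right) = \left(13 - 0\right) + \left(29 + 42\right) \left(-1\right) = \left(13 + 0\right) + 71 \left(-1\right) = 13 - 71 = -58$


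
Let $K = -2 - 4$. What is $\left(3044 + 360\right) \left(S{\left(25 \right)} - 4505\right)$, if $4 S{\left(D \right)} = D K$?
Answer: $-15462670$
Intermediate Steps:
$K = -6$ ($K = -2 - 4 = -6$)
$S{\left(D \right)} = - \frac{3 D}{2}$ ($S{\left(D \right)} = \frac{D \left(-6\right)}{4} = \frac{\left(-6\right) D}{4} = - \frac{3 D}{2}$)
$\left(3044 + 360\right) \left(S{\left(25 \right)} - 4505\right) = \left(3044 + 360\right) \left(\left(- \frac{3}{2}\right) 25 - 4505\right) = 3404 \left(- \frac{75}{2} - 4505\right) = 3404 \left(- \frac{9085}{2}\right) = -15462670$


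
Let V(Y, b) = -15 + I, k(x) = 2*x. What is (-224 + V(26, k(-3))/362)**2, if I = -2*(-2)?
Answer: 6577047801/131044 ≈ 50190.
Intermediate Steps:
I = 4
V(Y, b) = -11 (V(Y, b) = -15 + 4 = -11)
(-224 + V(26, k(-3))/362)**2 = (-224 - 11/362)**2 = (-81099/362)**2 = 6577047801/131044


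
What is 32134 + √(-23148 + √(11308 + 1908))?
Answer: 32134 + 2*√(-5787 + √826) ≈ 32134.0 + 151.77*I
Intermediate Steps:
32134 + √(-23148 + √(11308 + 1908)) = 32134 + √(-23148 + √13216) = 32134 + √(-23148 + 4*√826)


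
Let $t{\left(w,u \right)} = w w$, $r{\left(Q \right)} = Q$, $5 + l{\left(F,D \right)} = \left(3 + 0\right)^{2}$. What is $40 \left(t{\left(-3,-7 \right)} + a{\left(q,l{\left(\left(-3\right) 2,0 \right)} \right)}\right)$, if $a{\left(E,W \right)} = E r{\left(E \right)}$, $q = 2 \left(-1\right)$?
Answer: $520$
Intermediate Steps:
$l{\left(F,D \right)} = 4$ ($l{\left(F,D \right)} = -5 + \left(3 + 0\right)^{2} = -5 + 3^{2} = -5 + 9 = 4$)
$q = -2$
$t{\left(w,u \right)} = w^{2}$
$a{\left(E,W \right)} = E^{2}$ ($a{\left(E,W \right)} = E E = E^{2}$)
$40 \left(t{\left(-3,-7 \right)} + a{\left(q,l{\left(\left(-3\right) 2,0 \right)} \right)}\right) = 40 \left(\left(-3\right)^{2} + \left(-2\right)^{2}\right) = 40 \left(9 + 4\right) = 40 \cdot 13 = 520$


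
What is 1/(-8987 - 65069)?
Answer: -1/74056 ≈ -1.3503e-5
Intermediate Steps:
1/(-8987 - 65069) = 1/(-74056) = -1/74056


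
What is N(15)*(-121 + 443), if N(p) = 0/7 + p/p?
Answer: 322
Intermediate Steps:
N(p) = 1 (N(p) = 0*(1/7) + 1 = 0 + 1 = 1)
N(15)*(-121 + 443) = 1*(-121 + 443) = 1*322 = 322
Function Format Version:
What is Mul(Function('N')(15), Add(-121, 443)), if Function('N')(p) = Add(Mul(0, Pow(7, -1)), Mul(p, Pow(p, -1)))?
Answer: 322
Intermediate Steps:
Function('N')(p) = 1 (Function('N')(p) = Add(Mul(0, Rational(1, 7)), 1) = Add(0, 1) = 1)
Mul(Function('N')(15), Add(-121, 443)) = Mul(1, Add(-121, 443)) = Mul(1, 322) = 322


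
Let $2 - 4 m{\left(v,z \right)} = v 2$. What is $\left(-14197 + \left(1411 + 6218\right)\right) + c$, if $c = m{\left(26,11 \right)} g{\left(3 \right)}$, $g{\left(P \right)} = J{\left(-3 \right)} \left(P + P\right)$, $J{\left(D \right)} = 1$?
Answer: $-6643$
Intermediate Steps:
$m{\left(v,z \right)} = \frac{1}{2} - \frac{v}{2}$ ($m{\left(v,z \right)} = \frac{1}{2} - \frac{v 2}{4} = \frac{1}{2} - \frac{2 v}{4} = \frac{1}{2} - \frac{v}{2}$)
$g{\left(P \right)} = 2 P$ ($g{\left(P \right)} = 1 \left(P + P\right) = 1 \cdot 2 P = 2 P$)
$c = -75$ ($c = \left(\frac{1}{2} - 13\right) 2 \cdot 3 = \left(\frac{1}{2} - 13\right) 6 = \left(- \frac{25}{2}\right) 6 = -75$)
$\left(-14197 + \left(1411 + 6218\right)\right) + c = \left(-14197 + \left(1411 + 6218\right)\right) - 75 = \left(-14197 + 7629\right) - 75 = -6568 - 75 = -6643$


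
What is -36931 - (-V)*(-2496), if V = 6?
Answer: -51907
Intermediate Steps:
-36931 - (-V)*(-2496) = -36931 - (-1*6)*(-2496) = -36931 - (-6)*(-2496) = -36931 - 1*14976 = -36931 - 14976 = -51907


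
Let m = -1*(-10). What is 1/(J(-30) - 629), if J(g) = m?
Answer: -1/619 ≈ -0.0016155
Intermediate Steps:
m = 10
J(g) = 10
1/(J(-30) - 629) = 1/(10 - 629) = 1/(-619) = -1/619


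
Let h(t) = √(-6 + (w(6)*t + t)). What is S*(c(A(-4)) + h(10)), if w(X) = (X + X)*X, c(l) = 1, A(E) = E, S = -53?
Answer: -53 - 106*√181 ≈ -1479.1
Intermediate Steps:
w(X) = 2*X² (w(X) = (2*X)*X = 2*X²)
h(t) = √(-6 + 73*t) (h(t) = √(-6 + ((2*6²)*t + t)) = √(-6 + ((2*36)*t + t)) = √(-6 + (72*t + t)) = √(-6 + 73*t))
S*(c(A(-4)) + h(10)) = -53*(1 + √(-6 + 73*10)) = -53*(1 + √(-6 + 730)) = -53*(1 + √724) = -53*(1 + 2*√181) = -53 - 106*√181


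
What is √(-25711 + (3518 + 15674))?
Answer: I*√6519 ≈ 80.74*I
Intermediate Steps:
√(-25711 + (3518 + 15674)) = √(-25711 + 19192) = √(-6519) = I*√6519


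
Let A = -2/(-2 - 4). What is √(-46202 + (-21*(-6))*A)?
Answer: 4*I*√2885 ≈ 214.85*I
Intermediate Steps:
A = ⅓ (A = -2/(-6) = -⅙*(-2) = ⅓ ≈ 0.33333)
√(-46202 + (-21*(-6))*A) = √(-46202 - 21*(-6)*(⅓)) = √(-46202 + 126*(⅓)) = √(-46202 + 42) = √(-46160) = 4*I*√2885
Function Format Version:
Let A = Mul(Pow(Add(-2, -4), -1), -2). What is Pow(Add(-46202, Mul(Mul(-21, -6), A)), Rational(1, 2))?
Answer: Mul(4, I, Pow(2885, Rational(1, 2))) ≈ Mul(214.85, I)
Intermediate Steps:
A = Rational(1, 3) (A = Mul(Pow(-6, -1), -2) = Mul(Rational(-1, 6), -2) = Rational(1, 3) ≈ 0.33333)
Pow(Add(-46202, Mul(Mul(-21, -6), A)), Rational(1, 2)) = Pow(Add(-46202, Mul(Mul(-21, -6), Rational(1, 3))), Rational(1, 2)) = Pow(Add(-46202, Mul(126, Rational(1, 3))), Rational(1, 2)) = Pow(Add(-46202, 42), Rational(1, 2)) = Pow(-46160, Rational(1, 2)) = Mul(4, I, Pow(2885, Rational(1, 2)))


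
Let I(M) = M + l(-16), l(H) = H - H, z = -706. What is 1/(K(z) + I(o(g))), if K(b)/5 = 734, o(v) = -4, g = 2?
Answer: 1/3666 ≈ 0.00027278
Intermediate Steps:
l(H) = 0
K(b) = 3670 (K(b) = 5*734 = 3670)
I(M) = M (I(M) = M + 0 = M)
1/(K(z) + I(o(g))) = 1/(3670 - 4) = 1/3666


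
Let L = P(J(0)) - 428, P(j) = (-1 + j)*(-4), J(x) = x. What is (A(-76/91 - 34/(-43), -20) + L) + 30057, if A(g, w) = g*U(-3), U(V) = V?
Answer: 115954451/3913 ≈ 29633.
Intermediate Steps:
P(j) = 4 - 4*j
A(g, w) = -3*g (A(g, w) = g*(-3) = -3*g)
L = -424 (L = (4 - 4*0) - 428 = (4 + 0) - 428 = 4 - 428 = -424)
(A(-76/91 - 34/(-43), -20) + L) + 30057 = (-3*(-76/91 - 34/(-43)) - 424) + 30057 = (-3*(-76*1/91 - 34*(-1/43)) - 424) + 30057 = (-3*(-76/91 + 34/43) - 424) + 30057 = (-3*(-174/3913) - 424) + 30057 = (522/3913 - 424) + 30057 = -1658590/3913 + 30057 = 115954451/3913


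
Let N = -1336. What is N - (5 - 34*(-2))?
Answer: -1409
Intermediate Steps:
N - (5 - 34*(-2)) = -1336 - (5 - 34*(-2)) = -1336 - (5 + 68) = -1336 - 1*73 = -1336 - 73 = -1409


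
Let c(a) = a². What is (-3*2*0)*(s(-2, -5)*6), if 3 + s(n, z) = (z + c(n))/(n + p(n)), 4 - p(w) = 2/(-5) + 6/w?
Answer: 0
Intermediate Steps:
p(w) = 22/5 - 6/w (p(w) = 4 - (2/(-5) + 6/w) = 4 - (2*(-⅕) + 6/w) = 4 - (-⅖ + 6/w) = 4 + (⅖ - 6/w) = 22/5 - 6/w)
s(n, z) = -3 + (z + n²)/(22/5 + n - 6/n) (s(n, z) = -3 + (z + n²)/(n + (22/5 - 6/n)) = -3 + (z + n²)/(22/5 + n - 6/n))
(-3*2*0)*(s(-2, -5)*6) = (-3*2*0)*(((90 - 66*(-2) + 5*(-2)*(-5 + (-2)² - 3*(-2)))/(-30 + 5*(-2)² + 22*(-2)))*6) = (-6*0)*(((90 + 132 + 5*(-2)*(-5 + 4 + 6))/(-30 + 5*4 - 44))*6) = 0*(((90 + 132 + 5*(-2)*5)/(-30 + 20 - 44))*6) = 0*(((90 + 132 - 50)/(-54))*6) = 0*(-1/54*172*6) = 0*(-86/27*6) = 0*(-172/9) = 0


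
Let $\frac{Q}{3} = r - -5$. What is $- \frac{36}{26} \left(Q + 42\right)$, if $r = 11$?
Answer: $- \frac{1620}{13} \approx -124.62$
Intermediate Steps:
$Q = 48$ ($Q = 3 \left(11 - -5\right) = 3 \left(11 + 5\right) = 3 \cdot 16 = 48$)
$- \frac{36}{26} \left(Q + 42\right) = - \frac{36}{26} \left(48 + 42\right) = \left(-36\right) \frac{1}{26} \cdot 90 = \left(- \frac{18}{13}\right) 90 = - \frac{1620}{13}$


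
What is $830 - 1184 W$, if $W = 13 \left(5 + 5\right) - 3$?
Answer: $-149538$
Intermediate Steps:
$W = 127$ ($W = 13 \cdot 10 - 3 = 130 - 3 = 127$)
$830 - 1184 W = 830 - 150368 = -149538$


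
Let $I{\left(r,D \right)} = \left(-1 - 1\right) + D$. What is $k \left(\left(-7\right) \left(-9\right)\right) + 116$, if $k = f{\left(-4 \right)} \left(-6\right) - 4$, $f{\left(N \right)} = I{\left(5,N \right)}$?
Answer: $2132$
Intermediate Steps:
$I{\left(r,D \right)} = -2 + D$
$f{\left(N \right)} = -2 + N$
$k = 32$ ($k = \left(-2 - 4\right) \left(-6\right) - 4 = \left(-6\right) \left(-6\right) - 4 = 36 - 4 = 32$)
$k \left(\left(-7\right) \left(-9\right)\right) + 116 = 32 \left(\left(-7\right) \left(-9\right)\right) + 116 = 32 \cdot 63 + 116 = 2016 + 116 = 2132$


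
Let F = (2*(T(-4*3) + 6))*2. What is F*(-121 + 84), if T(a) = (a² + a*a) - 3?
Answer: -43068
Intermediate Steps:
T(a) = -3 + 2*a² (T(a) = (a² + a²) - 3 = 2*a² - 3 = -3 + 2*a²)
F = 1164 (F = (2*((-3 + 2*(-4*3)²) + 6))*2 = (2*((-3 + 2*(-12)²) + 6))*2 = (2*((-3 + 2*144) + 6))*2 = (2*((-3 + 288) + 6))*2 = (2*(285 + 6))*2 = (2*291)*2 = 582*2 = 1164)
F*(-121 + 84) = 1164*(-121 + 84) = 1164*(-37) = -43068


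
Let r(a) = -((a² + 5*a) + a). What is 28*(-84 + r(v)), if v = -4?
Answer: -2128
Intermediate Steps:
r(a) = -a² - 6*a (r(a) = -(a² + 6*a) = -a² - 6*a)
28*(-84 + r(v)) = 28*(-84 - 1*(-4)*(6 - 4)) = 28*(-84 - 1*(-4)*2) = 28*(-84 + 8) = 28*(-76) = -2128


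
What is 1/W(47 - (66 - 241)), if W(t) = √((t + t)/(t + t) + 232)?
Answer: √233/233 ≈ 0.065512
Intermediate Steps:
W(t) = √233 (W(t) = √((2*t)/((2*t)) + 232) = √((2*t)*(1/(2*t)) + 232) = √(1 + 232) = √233)
1/W(47 - (66 - 241)) = 1/(√233) = √233/233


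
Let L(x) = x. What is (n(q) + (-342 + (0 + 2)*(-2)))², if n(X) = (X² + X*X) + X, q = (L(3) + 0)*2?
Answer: 71824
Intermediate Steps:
q = 6 (q = (3 + 0)*2 = 3*2 = 6)
n(X) = X + 2*X² (n(X) = (X² + X²) + X = 2*X² + X = X + 2*X²)
(n(q) + (-342 + (0 + 2)*(-2)))² = (6*(1 + 2*6) + (-342 + (0 + 2)*(-2)))² = (6*(1 + 12) + (-342 + 2*(-2)))² = (6*13 + (-342 - 4))² = (78 - 346)² = (-268)² = 71824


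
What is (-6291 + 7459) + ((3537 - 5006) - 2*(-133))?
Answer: -35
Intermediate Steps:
(-6291 + 7459) + ((3537 - 5006) - 2*(-133)) = 1168 + (-1469 + 266) = 1168 - 1203 = -35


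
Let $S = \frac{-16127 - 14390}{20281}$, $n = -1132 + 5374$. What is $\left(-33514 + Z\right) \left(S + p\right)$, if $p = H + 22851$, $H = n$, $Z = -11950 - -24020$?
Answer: $- \frac{11782247457504}{20281} \approx -5.8095 \cdot 10^{8}$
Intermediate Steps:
$n = 4242$
$Z = 12070$ ($Z = -11950 + 24020 = 12070$)
$S = - \frac{30517}{20281}$ ($S = \left(-30517\right) \frac{1}{20281} = - \frac{30517}{20281} \approx -1.5047$)
$H = 4242$
$p = 27093$ ($p = 4242 + 22851 = 27093$)
$\left(-33514 + Z\right) \left(S + p\right) = \left(-33514 + 12070\right) \left(- \frac{30517}{20281} + 27093\right) = \left(-21444\right) \frac{549442616}{20281} = - \frac{11782247457504}{20281}$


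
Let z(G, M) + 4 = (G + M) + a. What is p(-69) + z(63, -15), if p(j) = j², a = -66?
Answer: 4739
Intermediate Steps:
z(G, M) = -70 + G + M (z(G, M) = -4 + ((G + M) - 66) = -4 + (-66 + G + M) = -70 + G + M)
p(-69) + z(63, -15) = (-69)² + (-70 + 63 - 15) = 4761 - 22 = 4739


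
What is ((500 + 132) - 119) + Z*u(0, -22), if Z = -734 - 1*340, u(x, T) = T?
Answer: 24141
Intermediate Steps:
Z = -1074 (Z = -734 - 340 = -1074)
((500 + 132) - 119) + Z*u(0, -22) = ((500 + 132) - 119) - 1074*(-22) = (632 - 119) + 23628 = 513 + 23628 = 24141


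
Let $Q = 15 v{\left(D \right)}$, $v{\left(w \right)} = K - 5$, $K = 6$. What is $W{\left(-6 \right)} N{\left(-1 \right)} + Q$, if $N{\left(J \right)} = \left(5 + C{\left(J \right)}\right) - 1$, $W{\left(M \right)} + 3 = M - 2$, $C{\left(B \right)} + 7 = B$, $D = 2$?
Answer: $59$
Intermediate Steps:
$C{\left(B \right)} = -7 + B$
$W{\left(M \right)} = -5 + M$ ($W{\left(M \right)} = -3 + \left(M - 2\right) = -3 + \left(-2 + M\right) = -5 + M$)
$v{\left(w \right)} = 1$ ($v{\left(w \right)} = 6 - 5 = 1$)
$Q = 15$ ($Q = 15 \cdot 1 = 15$)
$N{\left(J \right)} = -3 + J$ ($N{\left(J \right)} = \left(5 + \left(-7 + J\right)\right) - 1 = \left(-2 + J\right) - 1 = -3 + J$)
$W{\left(-6 \right)} N{\left(-1 \right)} + Q = \left(-5 - 6\right) \left(-3 - 1\right) + 15 = \left(-11\right) \left(-4\right) + 15 = 44 + 15 = 59$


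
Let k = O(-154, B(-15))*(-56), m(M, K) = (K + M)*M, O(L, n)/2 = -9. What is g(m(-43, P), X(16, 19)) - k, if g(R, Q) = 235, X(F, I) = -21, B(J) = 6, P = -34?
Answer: -773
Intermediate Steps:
O(L, n) = -18 (O(L, n) = 2*(-9) = -18)
m(M, K) = M*(K + M)
k = 1008 (k = -18*(-56) = 1008)
g(m(-43, P), X(16, 19)) - k = 235 - 1*1008 = 235 - 1008 = -773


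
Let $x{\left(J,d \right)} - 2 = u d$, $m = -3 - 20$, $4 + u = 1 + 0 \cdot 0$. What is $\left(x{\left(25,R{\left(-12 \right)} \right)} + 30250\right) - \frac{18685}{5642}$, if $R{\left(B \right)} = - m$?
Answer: $\frac{170273801}{5642} \approx 30180.0$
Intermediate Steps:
$u = -3$ ($u = -4 + \left(1 + 0 \cdot 0\right) = -4 + \left(1 + 0\right) = -4 + 1 = -3$)
$m = -23$ ($m = -3 - 20 = -23$)
$R{\left(B \right)} = 23$ ($R{\left(B \right)} = \left(-1\right) \left(-23\right) = 23$)
$x{\left(J,d \right)} = 2 - 3 d$
$\left(x{\left(25,R{\left(-12 \right)} \right)} + 30250\right) - \frac{18685}{5642} = \left(\left(2 - 69\right) + 30250\right) - \frac{18685}{5642} = \left(-67 + 30250\right) - \frac{18685}{5642} = 30183 - \frac{18685}{5642} = \frac{170273801}{5642}$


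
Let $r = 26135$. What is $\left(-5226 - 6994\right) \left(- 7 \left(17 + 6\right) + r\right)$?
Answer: $-317402280$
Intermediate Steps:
$\left(-5226 - 6994\right) \left(- 7 \left(17 + 6\right) + r\right) = \left(-5226 - 6994\right) \left(- 7 \left(17 + 6\right) + 26135\right) = - 12220 \left(\left(-7\right) 23 + 26135\right) = - 12220 \left(-161 + 26135\right) = \left(-12220\right) 25974 = -317402280$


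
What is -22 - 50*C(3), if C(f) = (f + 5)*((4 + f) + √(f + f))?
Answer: -2822 - 400*√6 ≈ -3801.8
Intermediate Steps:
C(f) = (5 + f)*(4 + f + √2*√f) (C(f) = (5 + f)*((4 + f) + √(2*f)) = (5 + f)*((4 + f) + √2*√f) = (5 + f)*(4 + f + √2*√f))
-22 - 50*C(3) = -22 - 50*(20 + 3² + 9*3 + √2*3^(3/2) + 5*√2*√3) = -22 - 50*(20 + 9 + 27 + √2*(3*√3) + 5*√6) = -22 - 50*(20 + 9 + 27 + 3*√6 + 5*√6) = -22 - 50*(56 + 8*√6) = -22 + (-2800 - 400*√6) = -2822 - 400*√6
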